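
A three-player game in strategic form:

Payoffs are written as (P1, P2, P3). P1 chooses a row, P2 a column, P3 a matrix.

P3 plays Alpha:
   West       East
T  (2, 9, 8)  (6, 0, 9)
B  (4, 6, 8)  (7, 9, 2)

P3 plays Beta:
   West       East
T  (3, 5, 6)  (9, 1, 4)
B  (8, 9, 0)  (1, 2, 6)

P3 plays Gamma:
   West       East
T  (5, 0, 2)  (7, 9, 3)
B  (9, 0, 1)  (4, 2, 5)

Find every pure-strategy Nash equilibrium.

none

(T, West, Alpha): P1 can switch to B (2 → 4). Not NE.
(T, West, Beta): P1 can switch to B (3 → 8). Not NE.
(T, West, Gamma): P1 can switch to B (5 → 9). Not NE.
(T, East, Alpha): P1 can switch to B (6 → 7). Not NE.
(T, East, Beta): P2 can switch to West (1 → 5). Not NE.
(T, East, Gamma): P3 can switch to Alpha (3 → 9). Not NE.
(B, West, Alpha): P2 can switch to East (6 → 9). Not NE.
(B, West, Beta): P3 can switch to Alpha (0 → 8). Not NE.
(B, West, Gamma): P2 can switch to East (0 → 2). Not NE.
(B, East, Alpha): P3 can switch to Beta (2 → 6). Not NE.
(B, East, Beta): P1 can switch to T (1 → 9). Not NE.
(B, East, Gamma): P1 can switch to T (4 → 7). Not NE.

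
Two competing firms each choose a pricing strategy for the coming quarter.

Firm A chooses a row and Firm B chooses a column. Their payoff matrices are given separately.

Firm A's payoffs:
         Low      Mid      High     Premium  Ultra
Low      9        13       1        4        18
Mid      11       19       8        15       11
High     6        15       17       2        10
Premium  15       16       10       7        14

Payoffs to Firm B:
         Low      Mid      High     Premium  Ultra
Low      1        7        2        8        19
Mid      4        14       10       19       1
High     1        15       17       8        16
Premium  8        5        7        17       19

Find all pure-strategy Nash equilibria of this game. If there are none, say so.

Firm A against Low: payoffs 9, 11, 6, 15 → best response Premium.
Firm A against Mid: payoffs 13, 19, 15, 16 → best response Mid.
Firm A against High: payoffs 1, 8, 17, 10 → best response High.
Firm A against Premium: payoffs 4, 15, 2, 7 → best response Mid.
Firm A against Ultra: payoffs 18, 11, 10, 14 → best response Low.
Firm B against Low: payoffs 1, 7, 2, 8, 19 → best response Ultra.
Firm B against Mid: payoffs 4, 14, 10, 19, 1 → best response Premium.
Firm B against High: payoffs 1, 15, 17, 8, 16 → best response High.
Firm B against Premium: payoffs 8, 5, 7, 17, 19 → best response Ultra.
Mutual best responses: (Low, Ultra); (Mid, Premium); (High, High).

The pure Nash equilibria are (Low, Ultra); (Mid, Premium); (High, High).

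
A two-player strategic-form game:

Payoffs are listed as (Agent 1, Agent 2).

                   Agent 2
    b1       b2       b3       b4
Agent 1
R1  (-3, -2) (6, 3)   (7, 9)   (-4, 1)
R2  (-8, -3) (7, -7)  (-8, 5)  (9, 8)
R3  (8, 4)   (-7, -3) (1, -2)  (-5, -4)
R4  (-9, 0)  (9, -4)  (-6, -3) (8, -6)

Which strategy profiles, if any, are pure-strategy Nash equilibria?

Agent 1 against b1: payoffs -3, -8, 8, -9 → best response R3.
Agent 1 against b2: payoffs 6, 7, -7, 9 → best response R4.
Agent 1 against b3: payoffs 7, -8, 1, -6 → best response R1.
Agent 1 against b4: payoffs -4, 9, -5, 8 → best response R2.
Agent 2 against R1: payoffs -2, 3, 9, 1 → best response b3.
Agent 2 against R2: payoffs -3, -7, 5, 8 → best response b4.
Agent 2 against R3: payoffs 4, -3, -2, -4 → best response b1.
Agent 2 against R4: payoffs 0, -4, -3, -6 → best response b1.
Mutual best responses: (R1, b3); (R2, b4); (R3, b1).

(R1, b3); (R2, b4); (R3, b1)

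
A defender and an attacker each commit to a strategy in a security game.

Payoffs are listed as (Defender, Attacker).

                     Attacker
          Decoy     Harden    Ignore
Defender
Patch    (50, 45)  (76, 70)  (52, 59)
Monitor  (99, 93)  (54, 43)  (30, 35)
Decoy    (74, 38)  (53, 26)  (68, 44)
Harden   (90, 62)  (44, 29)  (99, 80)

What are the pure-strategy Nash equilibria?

The pure Nash equilibria are (Patch, Harden), (Monitor, Decoy), (Harden, Ignore).

Check each profile: it is a Nash equilibrium iff no player can strictly gain by switching unilaterally.
(Patch, Decoy): Defender can switch to Monitor (50 → 99). Not NE.
(Patch, Harden): Defender gets 76, best alternative 54; Attacker gets 70, best alternative 59. No profitable deviation — NE.
(Patch, Ignore): Defender can switch to Decoy (52 → 68). Not NE.
(Monitor, Decoy): Defender gets 99, best alternative 90; Attacker gets 93, best alternative 43. No profitable deviation — NE.
(Monitor, Harden): Defender can switch to Patch (54 → 76). Not NE.
(Monitor, Ignore): Defender can switch to Patch (30 → 52). Not NE.
(Decoy, Decoy): Defender can switch to Monitor (74 → 99). Not NE.
(Decoy, Harden): Defender can switch to Patch (53 → 76). Not NE.
(Harden, Ignore): Defender gets 99, best alternative 68; Attacker gets 80, best alternative 62. No profitable deviation — NE.
(The remaining 3 profiles each have a profitable deviation by the same check.)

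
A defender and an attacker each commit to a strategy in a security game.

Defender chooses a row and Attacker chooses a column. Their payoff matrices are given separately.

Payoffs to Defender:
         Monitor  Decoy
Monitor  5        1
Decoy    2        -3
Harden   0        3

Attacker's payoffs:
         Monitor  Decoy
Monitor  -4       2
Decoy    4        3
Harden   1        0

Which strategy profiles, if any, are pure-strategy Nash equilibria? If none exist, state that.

There is no pure-strategy Nash equilibrium.

Defender against Monitor: payoffs 5, 2, 0 → best response Monitor.
Defender against Decoy: payoffs 1, -3, 3 → best response Harden.
Attacker against Monitor: payoffs -4, 2 → best response Decoy.
Attacker against Decoy: payoffs 4, 3 → best response Monitor.
Attacker against Harden: payoffs 1, 0 → best response Monitor.
No profile is a mutual best response for all players.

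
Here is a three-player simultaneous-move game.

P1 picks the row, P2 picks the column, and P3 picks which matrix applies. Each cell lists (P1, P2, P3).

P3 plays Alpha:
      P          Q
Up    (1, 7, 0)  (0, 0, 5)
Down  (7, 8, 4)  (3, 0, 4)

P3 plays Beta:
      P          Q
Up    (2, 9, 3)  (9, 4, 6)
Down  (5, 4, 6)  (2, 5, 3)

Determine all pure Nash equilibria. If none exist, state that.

No pure-strategy Nash equilibrium.

For each player, find the best response to each opponent profile; mutual best responses are the pure NE.
P1 against (P, Alpha): payoffs 1, 7 → best response Down.
P1 against (P, Beta): payoffs 2, 5 → best response Down.
P1 against (Q, Alpha): payoffs 0, 3 → best response Down.
P1 against (Q, Beta): payoffs 9, 2 → best response Up.
P2 against (Up, Alpha): payoffs 7, 0 → best response P.
P2 against (Up, Beta): payoffs 9, 4 → best response P.
P2 against (Down, Alpha): payoffs 8, 0 → best response P.
P2 against (Down, Beta): payoffs 4, 5 → best response Q.
P3 against (Up, P): payoffs 0, 3 → best response Beta.
P3 against (Up, Q): payoffs 5, 6 → best response Beta.
P3 against (Down, P): payoffs 4, 6 → best response Beta.
P3 against (Down, Q): payoffs 4, 3 → best response Alpha.
No profile is a mutual best response for all players.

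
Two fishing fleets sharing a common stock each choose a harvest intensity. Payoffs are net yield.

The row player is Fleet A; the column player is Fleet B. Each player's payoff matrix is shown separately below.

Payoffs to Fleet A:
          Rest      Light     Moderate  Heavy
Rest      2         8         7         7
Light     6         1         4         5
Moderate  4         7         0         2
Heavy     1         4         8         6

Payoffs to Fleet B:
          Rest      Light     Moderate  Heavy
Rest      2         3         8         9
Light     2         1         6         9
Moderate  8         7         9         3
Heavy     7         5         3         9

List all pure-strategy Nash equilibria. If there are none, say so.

(Rest, Heavy)

(Rest, Rest): Fleet A can switch to Light (2 → 6). Not NE.
(Rest, Light): Fleet B can switch to Moderate (3 → 8). Not NE.
(Rest, Moderate): Fleet A can switch to Heavy (7 → 8). Not NE.
(Rest, Heavy): Fleet A gets 7, best alternative 6; Fleet B gets 9, best alternative 8. No profitable deviation — NE.
(Light, Rest): Fleet B can switch to Moderate (2 → 6). Not NE.
(Light, Light): Fleet A can switch to Rest (1 → 8). Not NE.
(Light, Moderate): Fleet A can switch to Rest (4 → 7). Not NE.
(Light, Heavy): Fleet A can switch to Rest (5 → 7). Not NE.
(Moderate, Rest): Fleet A can switch to Light (4 → 6). Not NE.
(Moderate, Light): Fleet A can switch to Rest (7 → 8). Not NE.
(Moderate, Moderate): Fleet A can switch to Rest (0 → 7). Not NE.
(The remaining 5 profiles each have a profitable deviation by the same check.)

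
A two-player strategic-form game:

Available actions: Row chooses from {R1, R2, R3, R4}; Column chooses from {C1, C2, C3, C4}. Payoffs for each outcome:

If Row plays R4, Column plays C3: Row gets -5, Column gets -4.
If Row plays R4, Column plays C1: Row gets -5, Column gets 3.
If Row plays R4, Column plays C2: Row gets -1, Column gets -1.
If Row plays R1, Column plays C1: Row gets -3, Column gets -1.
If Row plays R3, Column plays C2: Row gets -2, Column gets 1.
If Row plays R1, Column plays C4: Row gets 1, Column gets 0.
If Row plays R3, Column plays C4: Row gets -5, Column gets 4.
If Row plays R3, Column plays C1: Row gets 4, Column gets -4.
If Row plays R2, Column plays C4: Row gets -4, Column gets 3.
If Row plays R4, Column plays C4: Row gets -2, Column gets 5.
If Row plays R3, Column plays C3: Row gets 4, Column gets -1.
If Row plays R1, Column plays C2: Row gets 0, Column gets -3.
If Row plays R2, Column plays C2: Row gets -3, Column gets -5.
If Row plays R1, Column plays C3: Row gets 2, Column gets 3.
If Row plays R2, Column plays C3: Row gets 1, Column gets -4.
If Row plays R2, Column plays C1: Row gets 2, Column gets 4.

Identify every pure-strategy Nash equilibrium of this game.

No pure-strategy Nash equilibrium.

Row against C1: payoffs -3, 2, 4, -5 → best response R3.
Row against C2: payoffs 0, -3, -2, -1 → best response R1.
Row against C3: payoffs 2, 1, 4, -5 → best response R3.
Row against C4: payoffs 1, -4, -5, -2 → best response R1.
Column against R1: payoffs -1, -3, 3, 0 → best response C3.
Column against R2: payoffs 4, -5, -4, 3 → best response C1.
Column against R3: payoffs -4, 1, -1, 4 → best response C4.
Column against R4: payoffs 3, -1, -4, 5 → best response C4.
No profile is a mutual best response for all players.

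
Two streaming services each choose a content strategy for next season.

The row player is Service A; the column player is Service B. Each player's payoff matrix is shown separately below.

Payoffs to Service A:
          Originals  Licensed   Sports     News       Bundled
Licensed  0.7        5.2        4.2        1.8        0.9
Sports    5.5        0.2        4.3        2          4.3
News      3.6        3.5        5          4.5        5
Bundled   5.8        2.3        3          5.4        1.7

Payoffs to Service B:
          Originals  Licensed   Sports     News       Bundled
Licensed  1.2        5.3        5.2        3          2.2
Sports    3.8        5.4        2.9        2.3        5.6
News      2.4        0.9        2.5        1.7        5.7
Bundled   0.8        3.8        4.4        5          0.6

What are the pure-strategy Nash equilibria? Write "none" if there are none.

(Licensed, Originals): Service A can switch to Sports (0.7 → 5.5). Not NE.
(Licensed, Licensed): Service A gets 5.2, best alternative 3.5; Service B gets 5.3, best alternative 5.2. No profitable deviation — NE.
(Licensed, Sports): Service A can switch to Sports (4.2 → 4.3). Not NE.
(Licensed, News): Service A can switch to Sports (1.8 → 2). Not NE.
(Licensed, Bundled): Service A can switch to Sports (0.9 → 4.3). Not NE.
(Sports, Originals): Service A can switch to Bundled (5.5 → 5.8). Not NE.
(Sports, Licensed): Service A can switch to Licensed (0.2 → 5.2). Not NE.
(Sports, Sports): Service A can switch to News (4.3 → 5). Not NE.
(Sports, News): Service A can switch to News (2 → 4.5). Not NE.
(Sports, Bundled): Service A can switch to News (4.3 → 5). Not NE.
(News, Originals): Service A can switch to Sports (3.6 → 5.5). Not NE.
(News, Bundled): Service A gets 5, best alternative 4.3; Service B gets 5.7, best alternative 2.5. No profitable deviation — NE.
(Bundled, News): Service A gets 5.4, best alternative 4.5; Service B gets 5, best alternative 4.4. No profitable deviation — NE.
(The remaining 7 profiles each have a profitable deviation by the same check.)

The pure Nash equilibria are (Licensed, Licensed), (News, Bundled), (Bundled, News).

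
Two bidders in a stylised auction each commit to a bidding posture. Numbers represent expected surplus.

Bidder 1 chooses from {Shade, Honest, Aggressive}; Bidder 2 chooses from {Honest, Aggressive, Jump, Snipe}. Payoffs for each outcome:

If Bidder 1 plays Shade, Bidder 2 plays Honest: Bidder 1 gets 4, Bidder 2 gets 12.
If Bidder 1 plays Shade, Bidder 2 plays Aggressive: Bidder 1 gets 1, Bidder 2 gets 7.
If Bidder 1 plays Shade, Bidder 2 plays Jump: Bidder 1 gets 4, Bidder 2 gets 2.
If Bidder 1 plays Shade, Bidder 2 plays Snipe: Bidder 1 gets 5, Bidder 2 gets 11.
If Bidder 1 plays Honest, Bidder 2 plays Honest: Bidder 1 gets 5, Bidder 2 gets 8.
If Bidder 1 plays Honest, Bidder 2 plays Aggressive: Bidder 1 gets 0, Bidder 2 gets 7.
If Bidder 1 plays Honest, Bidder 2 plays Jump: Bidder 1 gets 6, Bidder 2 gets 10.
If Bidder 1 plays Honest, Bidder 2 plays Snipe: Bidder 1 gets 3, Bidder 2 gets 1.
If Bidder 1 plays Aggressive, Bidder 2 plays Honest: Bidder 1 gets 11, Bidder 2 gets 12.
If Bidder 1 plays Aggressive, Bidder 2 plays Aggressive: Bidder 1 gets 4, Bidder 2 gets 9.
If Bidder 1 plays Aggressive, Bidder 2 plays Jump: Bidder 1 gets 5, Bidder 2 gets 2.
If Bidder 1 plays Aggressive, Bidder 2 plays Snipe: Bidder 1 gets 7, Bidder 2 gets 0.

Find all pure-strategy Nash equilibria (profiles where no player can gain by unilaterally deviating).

(Shade, Honest): Bidder 1 can switch to Honest (4 → 5). Not NE.
(Shade, Aggressive): Bidder 1 can switch to Aggressive (1 → 4). Not NE.
(Shade, Jump): Bidder 1 can switch to Honest (4 → 6). Not NE.
(Shade, Snipe): Bidder 1 can switch to Aggressive (5 → 7). Not NE.
(Honest, Honest): Bidder 1 can switch to Aggressive (5 → 11). Not NE.
(Honest, Aggressive): Bidder 1 can switch to Shade (0 → 1). Not NE.
(Honest, Jump): Bidder 1 gets 6, best alternative 5; Bidder 2 gets 10, best alternative 8. No profitable deviation — NE.
(Aggressive, Honest): Bidder 1 gets 11, best alternative 5; Bidder 2 gets 12, best alternative 9. No profitable deviation — NE.
(The remaining 4 profiles each have a profitable deviation by the same check.)

Pure-strategy Nash equilibria: (Honest, Jump) and (Aggressive, Honest)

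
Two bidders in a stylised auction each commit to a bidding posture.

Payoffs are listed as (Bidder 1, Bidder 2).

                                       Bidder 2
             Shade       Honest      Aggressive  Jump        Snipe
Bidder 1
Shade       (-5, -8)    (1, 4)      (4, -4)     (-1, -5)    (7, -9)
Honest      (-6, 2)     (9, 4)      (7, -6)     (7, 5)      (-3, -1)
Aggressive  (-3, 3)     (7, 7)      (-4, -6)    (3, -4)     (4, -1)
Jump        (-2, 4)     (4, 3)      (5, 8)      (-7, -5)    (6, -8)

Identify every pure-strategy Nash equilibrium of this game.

(Shade, Shade): Bidder 1 can switch to Aggressive (-5 → -3). Not NE.
(Shade, Honest): Bidder 1 can switch to Honest (1 → 9). Not NE.
(Shade, Aggressive): Bidder 1 can switch to Honest (4 → 7). Not NE.
(Shade, Jump): Bidder 1 can switch to Honest (-1 → 7). Not NE.
(Shade, Snipe): Bidder 2 can switch to Shade (-9 → -8). Not NE.
(Honest, Shade): Bidder 1 can switch to Shade (-6 → -5). Not NE.
(Honest, Honest): Bidder 2 can switch to Jump (4 → 5). Not NE.
(Honest, Aggressive): Bidder 2 can switch to Shade (-6 → 2). Not NE.
(Honest, Jump): Bidder 1 gets 7, best alternative 3; Bidder 2 gets 5, best alternative 4. No profitable deviation — NE.
(Honest, Snipe): Bidder 1 can switch to Shade (-3 → 7). Not NE.
(Aggressive, Shade): Bidder 1 can switch to Jump (-3 → -2). Not NE.
(The remaining 9 profiles each have a profitable deviation by the same check.)

The unique pure-strategy Nash equilibrium is (Honest, Jump).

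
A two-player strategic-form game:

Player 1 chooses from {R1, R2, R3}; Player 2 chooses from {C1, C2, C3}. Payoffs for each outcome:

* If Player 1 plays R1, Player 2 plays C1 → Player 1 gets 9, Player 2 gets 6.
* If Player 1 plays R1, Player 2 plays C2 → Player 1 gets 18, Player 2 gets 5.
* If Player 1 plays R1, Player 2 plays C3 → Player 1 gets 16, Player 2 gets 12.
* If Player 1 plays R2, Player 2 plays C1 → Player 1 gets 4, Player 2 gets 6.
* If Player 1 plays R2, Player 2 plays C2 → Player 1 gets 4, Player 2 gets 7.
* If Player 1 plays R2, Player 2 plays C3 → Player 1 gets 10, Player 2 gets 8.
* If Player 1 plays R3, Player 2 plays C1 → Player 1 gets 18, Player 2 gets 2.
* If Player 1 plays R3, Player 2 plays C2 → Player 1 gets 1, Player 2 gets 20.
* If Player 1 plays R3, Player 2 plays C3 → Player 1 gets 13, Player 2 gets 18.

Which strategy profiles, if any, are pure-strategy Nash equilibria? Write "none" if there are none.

(R1, C3)

For each strategy profile, look for a profitable unilateral deviation.
(R1, C1): Player 1 can switch to R3 (9 → 18). Not NE.
(R1, C2): Player 2 can switch to C1 (5 → 6). Not NE.
(R1, C3): Player 1 gets 16, best alternative 13; Player 2 gets 12, best alternative 6. No profitable deviation — NE.
(R2, C1): Player 1 can switch to R1 (4 → 9). Not NE.
(R2, C2): Player 1 can switch to R1 (4 → 18). Not NE.
(R2, C3): Player 1 can switch to R1 (10 → 16). Not NE.
(R3, C1): Player 2 can switch to C2 (2 → 20). Not NE.
(The remaining 2 profiles each have a profitable deviation by the same check.)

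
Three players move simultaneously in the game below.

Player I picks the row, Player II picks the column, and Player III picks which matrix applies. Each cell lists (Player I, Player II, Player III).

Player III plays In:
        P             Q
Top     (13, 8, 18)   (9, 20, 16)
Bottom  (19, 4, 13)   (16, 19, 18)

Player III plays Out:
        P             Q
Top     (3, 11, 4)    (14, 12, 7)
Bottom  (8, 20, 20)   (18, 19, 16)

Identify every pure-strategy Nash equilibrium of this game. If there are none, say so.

The pure Nash equilibria are (Bottom, P, Out), (Bottom, Q, In).

Check each profile: it is a Nash equilibrium iff no player can strictly gain by switching unilaterally.
(Top, P, In): Player I can switch to Bottom (13 → 19). Not NE.
(Top, P, Out): Player I can switch to Bottom (3 → 8). Not NE.
(Top, Q, In): Player I can switch to Bottom (9 → 16). Not NE.
(Top, Q, Out): Player I can switch to Bottom (14 → 18). Not NE.
(Bottom, P, In): Player II can switch to Q (4 → 19). Not NE.
(Bottom, P, Out): Player I gets 8, best alternative 3; Player II gets 20, best alternative 19; Player III gets 20, best alternative 13. No profitable deviation — NE.
(Bottom, Q, In): Player I gets 16, best alternative 9; Player II gets 19, best alternative 4; Player III gets 18, best alternative 16. No profitable deviation — NE.
(Bottom, Q, Out): Player II can switch to P (19 → 20). Not NE.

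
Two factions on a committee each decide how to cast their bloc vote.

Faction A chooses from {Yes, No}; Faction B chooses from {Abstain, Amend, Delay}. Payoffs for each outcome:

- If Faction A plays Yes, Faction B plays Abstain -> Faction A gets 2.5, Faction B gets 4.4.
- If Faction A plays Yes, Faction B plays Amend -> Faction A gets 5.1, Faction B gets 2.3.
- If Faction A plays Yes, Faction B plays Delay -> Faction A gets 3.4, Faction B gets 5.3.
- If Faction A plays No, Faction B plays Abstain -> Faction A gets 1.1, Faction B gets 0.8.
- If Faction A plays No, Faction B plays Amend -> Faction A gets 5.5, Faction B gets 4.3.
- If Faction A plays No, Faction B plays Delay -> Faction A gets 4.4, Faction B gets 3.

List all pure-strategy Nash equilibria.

Pure NE: (No, Amend)

(Yes, Abstain): Faction B can switch to Delay (4.4 → 5.3). Not NE.
(Yes, Amend): Faction A can switch to No (5.1 → 5.5). Not NE.
(Yes, Delay): Faction A can switch to No (3.4 → 4.4). Not NE.
(No, Abstain): Faction A can switch to Yes (1.1 → 2.5). Not NE.
(No, Amend): Faction A gets 5.5, best alternative 5.1; Faction B gets 4.3, best alternative 3. No profitable deviation — NE.
(No, Delay): Faction B can switch to Amend (3 → 4.3). Not NE.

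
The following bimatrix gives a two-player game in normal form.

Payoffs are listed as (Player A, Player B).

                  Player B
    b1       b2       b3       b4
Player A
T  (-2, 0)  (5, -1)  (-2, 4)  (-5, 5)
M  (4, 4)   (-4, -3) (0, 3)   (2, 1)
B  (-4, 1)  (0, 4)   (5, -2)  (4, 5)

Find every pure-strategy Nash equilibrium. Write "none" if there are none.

The pure Nash equilibria are (M, b1); (B, b4).

(T, b1): Player A can switch to M (-2 → 4). Not NE.
(T, b2): Player B can switch to b1 (-1 → 0). Not NE.
(T, b3): Player A can switch to M (-2 → 0). Not NE.
(T, b4): Player A can switch to M (-5 → 2). Not NE.
(M, b1): Player A gets 4, best alternative -2; Player B gets 4, best alternative 3. No profitable deviation — NE.
(M, b2): Player A can switch to T (-4 → 5). Not NE.
(M, b3): Player A can switch to B (0 → 5). Not NE.
(B, b4): Player A gets 4, best alternative 2; Player B gets 5, best alternative 4. No profitable deviation — NE.
(The remaining 4 profiles each have a profitable deviation by the same check.)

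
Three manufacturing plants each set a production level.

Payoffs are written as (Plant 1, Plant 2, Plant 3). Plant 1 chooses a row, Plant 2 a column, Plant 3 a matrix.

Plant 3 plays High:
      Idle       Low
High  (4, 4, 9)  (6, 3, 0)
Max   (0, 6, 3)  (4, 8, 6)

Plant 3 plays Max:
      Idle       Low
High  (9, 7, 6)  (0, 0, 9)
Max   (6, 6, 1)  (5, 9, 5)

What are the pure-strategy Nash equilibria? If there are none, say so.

(High, Idle, High): Plant 1 gets 4, best alternative 0; Plant 2 gets 4, best alternative 3; Plant 3 gets 9, best alternative 6. No profitable deviation — NE.
(High, Idle, Max): Plant 3 can switch to High (6 → 9). Not NE.
(High, Low, High): Plant 2 can switch to Idle (3 → 4). Not NE.
(High, Low, Max): Plant 1 can switch to Max (0 → 5). Not NE.
(Max, Idle, High): Plant 1 can switch to High (0 → 4). Not NE.
(Max, Idle, Max): Plant 1 can switch to High (6 → 9). Not NE.
(Max, Low, High): Plant 1 can switch to High (4 → 6). Not NE.
(Max, Low, Max): Plant 3 can switch to High (5 → 6). Not NE.

Pure NE: (High, Idle, High)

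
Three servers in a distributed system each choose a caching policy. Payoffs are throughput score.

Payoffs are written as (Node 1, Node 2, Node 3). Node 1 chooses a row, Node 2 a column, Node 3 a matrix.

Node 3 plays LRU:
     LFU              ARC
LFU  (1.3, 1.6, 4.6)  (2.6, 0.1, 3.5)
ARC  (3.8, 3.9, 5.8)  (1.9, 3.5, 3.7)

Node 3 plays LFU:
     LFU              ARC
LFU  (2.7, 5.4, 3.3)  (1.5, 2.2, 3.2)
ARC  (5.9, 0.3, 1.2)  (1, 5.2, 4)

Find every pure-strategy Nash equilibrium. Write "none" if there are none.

Mark each player's best response to every combination of opponents' strategies; a profile where every player is best-responding is a pure Nash equilibrium.
Node 1 against (LFU, LRU): payoffs 1.3, 3.8 → best response ARC.
Node 1 against (LFU, LFU): payoffs 2.7, 5.9 → best response ARC.
Node 1 against (ARC, LRU): payoffs 2.6, 1.9 → best response LFU.
Node 1 against (ARC, LFU): payoffs 1.5, 1 → best response LFU.
Node 2 against (LFU, LRU): payoffs 1.6, 0.1 → best response LFU.
Node 2 against (LFU, LFU): payoffs 5.4, 2.2 → best response LFU.
Node 2 against (ARC, LRU): payoffs 3.9, 3.5 → best response LFU.
Node 2 against (ARC, LFU): payoffs 0.3, 5.2 → best response ARC.
Node 3 against (LFU, LFU): payoffs 4.6, 3.3 → best response LRU.
Node 3 against (LFU, ARC): payoffs 3.5, 3.2 → best response LRU.
Node 3 against (ARC, LFU): payoffs 5.8, 1.2 → best response LRU.
Node 3 against (ARC, ARC): payoffs 3.7, 4 → best response LFU.
Mutual best responses: (ARC, LFU, LRU).

(ARC, LFU, LRU)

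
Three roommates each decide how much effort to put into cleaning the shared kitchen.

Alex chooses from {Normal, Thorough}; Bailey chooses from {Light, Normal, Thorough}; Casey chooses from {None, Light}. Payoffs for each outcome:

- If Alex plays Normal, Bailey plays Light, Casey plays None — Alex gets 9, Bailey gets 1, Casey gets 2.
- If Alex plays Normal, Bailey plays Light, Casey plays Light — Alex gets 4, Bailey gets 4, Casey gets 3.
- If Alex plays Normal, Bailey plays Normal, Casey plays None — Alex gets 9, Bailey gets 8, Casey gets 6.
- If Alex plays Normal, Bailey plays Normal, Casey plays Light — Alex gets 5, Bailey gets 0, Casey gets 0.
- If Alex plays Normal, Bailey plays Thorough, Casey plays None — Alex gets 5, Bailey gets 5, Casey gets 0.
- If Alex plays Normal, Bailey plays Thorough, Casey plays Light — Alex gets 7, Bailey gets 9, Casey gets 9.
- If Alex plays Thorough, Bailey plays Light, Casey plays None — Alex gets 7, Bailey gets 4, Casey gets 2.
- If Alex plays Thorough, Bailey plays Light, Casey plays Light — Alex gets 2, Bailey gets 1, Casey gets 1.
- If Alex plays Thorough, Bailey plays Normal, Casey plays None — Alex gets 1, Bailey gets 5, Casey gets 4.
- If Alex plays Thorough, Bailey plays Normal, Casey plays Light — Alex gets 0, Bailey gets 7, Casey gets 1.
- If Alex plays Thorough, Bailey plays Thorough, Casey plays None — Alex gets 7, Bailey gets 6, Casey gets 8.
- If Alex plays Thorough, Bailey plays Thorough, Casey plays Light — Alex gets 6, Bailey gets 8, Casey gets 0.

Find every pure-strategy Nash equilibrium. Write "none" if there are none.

(Normal, Light, None): Bailey can switch to Normal (1 → 8). Not NE.
(Normal, Light, Light): Bailey can switch to Thorough (4 → 9). Not NE.
(Normal, Normal, None): Alex gets 9, best alternative 1; Bailey gets 8, best alternative 5; Casey gets 6, best alternative 0. No profitable deviation — NE.
(Normal, Normal, Light): Bailey can switch to Light (0 → 4). Not NE.
(Normal, Thorough, None): Alex can switch to Thorough (5 → 7). Not NE.
(Normal, Thorough, Light): Alex gets 7, best alternative 6; Bailey gets 9, best alternative 4; Casey gets 9, best alternative 0. No profitable deviation — NE.
(Thorough, Light, None): Alex can switch to Normal (7 → 9). Not NE.
(Thorough, Light, Light): Alex can switch to Normal (2 → 4). Not NE.
(Thorough, Thorough, None): Alex gets 7, best alternative 5; Bailey gets 6, best alternative 5; Casey gets 8, best alternative 0. No profitable deviation — NE.
(The remaining 3 profiles each have a profitable deviation by the same check.)

Pure-strategy Nash equilibria: (Normal, Normal, None); (Normal, Thorough, Light); (Thorough, Thorough, None)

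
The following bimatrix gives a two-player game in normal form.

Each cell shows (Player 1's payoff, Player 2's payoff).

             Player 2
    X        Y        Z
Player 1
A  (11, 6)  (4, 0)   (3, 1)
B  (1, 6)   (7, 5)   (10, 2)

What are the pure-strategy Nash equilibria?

(A, X): Player 1 gets 11, best alternative 1; Player 2 gets 6, best alternative 1. No profitable deviation — NE.
(A, Y): Player 1 can switch to B (4 → 7). Not NE.
(A, Z): Player 1 can switch to B (3 → 10). Not NE.
(B, X): Player 1 can switch to A (1 → 11). Not NE.
(B, Y): Player 2 can switch to X (5 → 6). Not NE.
(B, Z): Player 2 can switch to X (2 → 6). Not NE.

Pure NE: (A, X)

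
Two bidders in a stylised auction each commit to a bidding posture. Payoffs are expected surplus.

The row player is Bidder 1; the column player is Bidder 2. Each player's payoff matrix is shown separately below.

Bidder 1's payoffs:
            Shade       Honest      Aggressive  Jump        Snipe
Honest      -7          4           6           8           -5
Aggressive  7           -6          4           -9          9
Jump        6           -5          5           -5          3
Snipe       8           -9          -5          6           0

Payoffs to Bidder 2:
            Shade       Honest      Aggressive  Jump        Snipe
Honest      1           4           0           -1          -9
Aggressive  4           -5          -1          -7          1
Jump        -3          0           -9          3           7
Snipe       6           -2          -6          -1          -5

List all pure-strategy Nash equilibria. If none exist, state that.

Mark each player's best response to every combination of opponents' strategies; a profile where every player is best-responding is a pure Nash equilibrium.
Bidder 1 against Shade: payoffs -7, 7, 6, 8 → best response Snipe.
Bidder 1 against Honest: payoffs 4, -6, -5, -9 → best response Honest.
Bidder 1 against Aggressive: payoffs 6, 4, 5, -5 → best response Honest.
Bidder 1 against Jump: payoffs 8, -9, -5, 6 → best response Honest.
Bidder 1 against Snipe: payoffs -5, 9, 3, 0 → best response Aggressive.
Bidder 2 against Honest: payoffs 1, 4, 0, -1, -9 → best response Honest.
Bidder 2 against Aggressive: payoffs 4, -5, -1, -7, 1 → best response Shade.
Bidder 2 against Jump: payoffs -3, 0, -9, 3, 7 → best response Snipe.
Bidder 2 against Snipe: payoffs 6, -2, -6, -1, -5 → best response Shade.
Mutual best responses: (Honest, Honest); (Snipe, Shade).

(Honest, Honest); (Snipe, Shade)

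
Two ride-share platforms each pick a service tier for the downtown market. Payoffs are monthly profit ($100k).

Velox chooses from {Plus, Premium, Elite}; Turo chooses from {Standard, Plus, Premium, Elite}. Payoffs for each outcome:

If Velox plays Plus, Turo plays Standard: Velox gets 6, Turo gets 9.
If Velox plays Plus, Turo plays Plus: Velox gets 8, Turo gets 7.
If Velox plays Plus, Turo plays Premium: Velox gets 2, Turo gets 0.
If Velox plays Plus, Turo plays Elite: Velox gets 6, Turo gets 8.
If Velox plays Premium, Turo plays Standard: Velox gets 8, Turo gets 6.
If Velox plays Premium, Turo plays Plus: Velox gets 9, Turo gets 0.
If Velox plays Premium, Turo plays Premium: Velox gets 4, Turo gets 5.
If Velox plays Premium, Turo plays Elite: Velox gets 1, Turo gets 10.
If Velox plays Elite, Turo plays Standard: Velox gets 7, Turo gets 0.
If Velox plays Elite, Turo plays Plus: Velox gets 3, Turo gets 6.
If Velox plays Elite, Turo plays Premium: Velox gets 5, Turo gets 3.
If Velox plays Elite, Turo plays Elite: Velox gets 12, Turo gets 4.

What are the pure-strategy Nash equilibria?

For each strategy profile, look for a profitable unilateral deviation.
(Plus, Standard): Velox can switch to Premium (6 → 8). Not NE.
(Plus, Plus): Velox can switch to Premium (8 → 9). Not NE.
(Plus, Premium): Velox can switch to Premium (2 → 4). Not NE.
(Plus, Elite): Velox can switch to Elite (6 → 12). Not NE.
(Premium, Standard): Turo can switch to Elite (6 → 10). Not NE.
(Premium, Plus): Turo can switch to Standard (0 → 6). Not NE.
(Premium, Premium): Velox can switch to Elite (4 → 5). Not NE.
(Premium, Elite): Velox can switch to Plus (1 → 6). Not NE.
(Elite, Standard): Velox can switch to Premium (7 → 8). Not NE.
(Elite, Plus): Velox can switch to Plus (3 → 8). Not NE.
(Elite, Premium): Turo can switch to Plus (3 → 6). Not NE.
(Elite, Elite): Turo can switch to Plus (4 → 6). Not NE.

There is no pure-strategy Nash equilibrium.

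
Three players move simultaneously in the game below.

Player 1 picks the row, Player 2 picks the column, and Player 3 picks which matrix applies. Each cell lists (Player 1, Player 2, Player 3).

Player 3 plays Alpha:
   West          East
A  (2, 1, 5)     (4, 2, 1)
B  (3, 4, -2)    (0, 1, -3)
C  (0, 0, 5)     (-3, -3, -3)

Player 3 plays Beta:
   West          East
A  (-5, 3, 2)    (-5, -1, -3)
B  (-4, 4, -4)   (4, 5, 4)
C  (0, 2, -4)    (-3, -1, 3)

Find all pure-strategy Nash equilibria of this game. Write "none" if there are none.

For each player, find the best response to each opponent profile; mutual best responses are the pure NE.
Player 1 against (West, Alpha): payoffs 2, 3, 0 → best response B.
Player 1 against (West, Beta): payoffs -5, -4, 0 → best response C.
Player 1 against (East, Alpha): payoffs 4, 0, -3 → best response A.
Player 1 against (East, Beta): payoffs -5, 4, -3 → best response B.
Player 2 against (A, Alpha): payoffs 1, 2 → best response East.
Player 2 against (A, Beta): payoffs 3, -1 → best response West.
Player 2 against (B, Alpha): payoffs 4, 1 → best response West.
Player 2 against (B, Beta): payoffs 4, 5 → best response East.
Player 2 against (C, Alpha): payoffs 0, -3 → best response West.
Player 2 against (C, Beta): payoffs 2, -1 → best response West.
Player 3 against (A, West): payoffs 5, 2 → best response Alpha.
Player 3 against (A, East): payoffs 1, -3 → best response Alpha.
Player 3 against (B, West): payoffs -2, -4 → best response Alpha.
Player 3 against (B, East): payoffs -3, 4 → best response Beta.
Player 3 against (C, West): payoffs 5, -4 → best response Alpha.
Player 3 against (C, East): payoffs -3, 3 → best response Beta.
Mutual best responses: (A, East, Alpha); (B, West, Alpha); (B, East, Beta).

(A, East, Alpha); (B, West, Alpha); (B, East, Beta)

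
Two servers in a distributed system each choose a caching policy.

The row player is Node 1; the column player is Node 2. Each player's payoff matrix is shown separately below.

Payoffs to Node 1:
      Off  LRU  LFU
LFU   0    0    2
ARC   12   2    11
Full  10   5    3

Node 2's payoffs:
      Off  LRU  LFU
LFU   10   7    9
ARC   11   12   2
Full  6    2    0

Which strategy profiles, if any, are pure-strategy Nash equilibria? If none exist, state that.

This game has no pure Nash equilibrium.

Check each profile: it is a Nash equilibrium iff no player can strictly gain by switching unilaterally.
(LFU, Off): Node 1 can switch to ARC (0 → 12). Not NE.
(LFU, LRU): Node 1 can switch to ARC (0 → 2). Not NE.
(LFU, LFU): Node 1 can switch to ARC (2 → 11). Not NE.
(ARC, Off): Node 2 can switch to LRU (11 → 12). Not NE.
(ARC, LRU): Node 1 can switch to Full (2 → 5). Not NE.
(ARC, LFU): Node 2 can switch to Off (2 → 11). Not NE.
(Full, Off): Node 1 can switch to ARC (10 → 12). Not NE.
(Full, LRU): Node 2 can switch to Off (2 → 6). Not NE.
(The remaining 1 profile has a profitable deviation by the same check.)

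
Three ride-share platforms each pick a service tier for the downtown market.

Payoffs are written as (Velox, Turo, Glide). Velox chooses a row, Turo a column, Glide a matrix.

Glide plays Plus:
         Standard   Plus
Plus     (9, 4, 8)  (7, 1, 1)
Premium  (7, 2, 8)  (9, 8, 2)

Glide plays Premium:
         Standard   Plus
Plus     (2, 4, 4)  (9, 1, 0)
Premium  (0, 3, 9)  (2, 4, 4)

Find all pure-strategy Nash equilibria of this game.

(Plus, Standard, Plus)

Velox against (Standard, Plus): payoffs 9, 7 → best response Plus.
Velox against (Standard, Premium): payoffs 2, 0 → best response Plus.
Velox against (Plus, Plus): payoffs 7, 9 → best response Premium.
Velox against (Plus, Premium): payoffs 9, 2 → best response Plus.
Turo against (Plus, Plus): payoffs 4, 1 → best response Standard.
Turo against (Plus, Premium): payoffs 4, 1 → best response Standard.
Turo against (Premium, Plus): payoffs 2, 8 → best response Plus.
Turo against (Premium, Premium): payoffs 3, 4 → best response Plus.
Glide against (Plus, Standard): payoffs 8, 4 → best response Plus.
Glide against (Plus, Plus): payoffs 1, 0 → best response Plus.
Glide against (Premium, Standard): payoffs 8, 9 → best response Premium.
Glide against (Premium, Plus): payoffs 2, 4 → best response Premium.
Mutual best responses: (Plus, Standard, Plus).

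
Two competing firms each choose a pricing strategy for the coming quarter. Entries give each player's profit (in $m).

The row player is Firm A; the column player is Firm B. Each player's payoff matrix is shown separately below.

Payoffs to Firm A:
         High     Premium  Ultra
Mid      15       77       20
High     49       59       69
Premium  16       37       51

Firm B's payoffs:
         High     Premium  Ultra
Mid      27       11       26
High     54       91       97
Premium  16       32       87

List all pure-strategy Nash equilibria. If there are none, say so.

Firm A against High: payoffs 15, 49, 16 → best response High.
Firm A against Premium: payoffs 77, 59, 37 → best response Mid.
Firm A against Ultra: payoffs 20, 69, 51 → best response High.
Firm B against Mid: payoffs 27, 11, 26 → best response High.
Firm B against High: payoffs 54, 91, 97 → best response Ultra.
Firm B against Premium: payoffs 16, 32, 87 → best response Ultra.
Mutual best responses: (High, Ultra).

Pure NE: (High, Ultra)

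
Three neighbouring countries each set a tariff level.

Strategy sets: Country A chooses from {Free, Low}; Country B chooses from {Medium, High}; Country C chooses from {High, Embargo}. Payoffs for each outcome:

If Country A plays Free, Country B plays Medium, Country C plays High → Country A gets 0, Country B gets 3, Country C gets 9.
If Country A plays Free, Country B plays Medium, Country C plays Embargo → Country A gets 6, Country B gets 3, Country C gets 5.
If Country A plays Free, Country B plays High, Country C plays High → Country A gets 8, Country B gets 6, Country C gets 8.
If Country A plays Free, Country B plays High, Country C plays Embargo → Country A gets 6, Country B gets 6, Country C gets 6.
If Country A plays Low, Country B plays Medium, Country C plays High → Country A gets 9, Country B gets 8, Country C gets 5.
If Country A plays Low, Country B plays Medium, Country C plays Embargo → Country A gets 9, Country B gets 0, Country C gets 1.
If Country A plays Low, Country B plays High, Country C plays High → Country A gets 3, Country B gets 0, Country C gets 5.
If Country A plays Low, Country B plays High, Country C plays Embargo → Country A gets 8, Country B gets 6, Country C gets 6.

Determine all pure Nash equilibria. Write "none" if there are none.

The pure Nash equilibria are (Free, High, High) and (Low, Medium, High) and (Low, High, Embargo).

For each strategy profile, look for a profitable unilateral deviation.
(Free, Medium, High): Country A can switch to Low (0 → 9). Not NE.
(Free, Medium, Embargo): Country A can switch to Low (6 → 9). Not NE.
(Free, High, High): Country A gets 8, best alternative 3; Country B gets 6, best alternative 3; Country C gets 8, best alternative 6. No profitable deviation — NE.
(Free, High, Embargo): Country A can switch to Low (6 → 8). Not NE.
(Low, Medium, High): Country A gets 9, best alternative 0; Country B gets 8, best alternative 0; Country C gets 5, best alternative 1. No profitable deviation — NE.
(Low, Medium, Embargo): Country B can switch to High (0 → 6). Not NE.
(Low, High, High): Country A can switch to Free (3 → 8). Not NE.
(Low, High, Embargo): Country A gets 8, best alternative 6; Country B gets 6, best alternative 0; Country C gets 6, best alternative 5. No profitable deviation — NE.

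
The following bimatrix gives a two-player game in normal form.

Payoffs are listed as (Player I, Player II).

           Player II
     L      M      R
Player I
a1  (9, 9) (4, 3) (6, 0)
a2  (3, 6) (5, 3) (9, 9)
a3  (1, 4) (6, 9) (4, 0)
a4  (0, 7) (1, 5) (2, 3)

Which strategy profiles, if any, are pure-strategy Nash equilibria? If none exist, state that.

(a1, L): Player I gets 9, best alternative 3; Player II gets 9, best alternative 3. No profitable deviation — NE.
(a1, M): Player I can switch to a2 (4 → 5). Not NE.
(a1, R): Player I can switch to a2 (6 → 9). Not NE.
(a2, L): Player I can switch to a1 (3 → 9). Not NE.
(a2, M): Player I can switch to a3 (5 → 6). Not NE.
(a2, R): Player I gets 9, best alternative 6; Player II gets 9, best alternative 6. No profitable deviation — NE.
(a3, L): Player I can switch to a1 (1 → 9). Not NE.
(a3, M): Player I gets 6, best alternative 5; Player II gets 9, best alternative 4. No profitable deviation — NE.
(a3, R): Player I can switch to a1 (4 → 6). Not NE.
(The remaining 3 profiles each have a profitable deviation by the same check.)

Pure-strategy Nash equilibria: (a1, L); (a2, R); (a3, M)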